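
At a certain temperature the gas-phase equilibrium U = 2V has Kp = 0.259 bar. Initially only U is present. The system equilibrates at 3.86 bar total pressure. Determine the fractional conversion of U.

X = 0.128

Basis: 1 mol U initially; let X = conversion of U. Extent ξ = X.
Mole table: n_U = 1 − X; n_V = 2X.
n_T = Σnᵢ = 1 + X.
Mole fractions y_i = n_i/n_T; Kp = p_V^2 / (p_U) with p_i = y_i·P.
Substituting and setting equal to 0.259 bar gives a polynomial in X; the root in (0,1) is X = 0.128.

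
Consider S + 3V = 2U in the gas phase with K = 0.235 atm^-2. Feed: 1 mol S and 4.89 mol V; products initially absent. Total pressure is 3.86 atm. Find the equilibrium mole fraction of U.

y_U = 0.274

Let X = conversion of S (basis 1 mol S); extent of reaction ξ = X.
Mole table: n_S = 1 − X; n_V = 4.89 − 3X; n_U = 2X.
Summing: n_T = 5.89 − 2X.
With p_i = (n_i/n_T)P, K = p_U^2 / (p_S p_V^3).
Substituting and setting equal to 0.235 atm^-2 gives a polynomial in X; the root in (0,1) is X = 0.633.
Then n_U = 1.27, n_T = 4.62, so y_U = 0.274.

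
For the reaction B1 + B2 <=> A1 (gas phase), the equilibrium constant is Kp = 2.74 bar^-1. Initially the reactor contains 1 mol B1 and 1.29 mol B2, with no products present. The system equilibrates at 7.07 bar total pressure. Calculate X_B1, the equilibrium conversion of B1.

X = 0.855

Take 1 mol B1 as basis and let X be its fractional conversion, so ξ = X.
Mole table: n_B1 = 1 − X; n_B2 = 1.29 − X; n_A1 = X.
Total moles n_T = 2.29 − X.
Mole fractions y_i = n_i/n_T; Kp = p_A1 / (p_B1 p_B2) with p_i = y_i·P.
Setting this equal to 2.74 bar^-1 and taking the physical root (0 < X < 1) gives X = 0.855.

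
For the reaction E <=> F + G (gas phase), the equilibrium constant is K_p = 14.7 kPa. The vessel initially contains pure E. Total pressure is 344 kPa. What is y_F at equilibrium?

Let X = conversion of E (basis 1 mol E); extent of reaction ξ = X.
Moles: n_E = 1 − X; n_F = X; n_G = X.
Summing: n_T = 1 + X.
Mole fractions y_i = n_i/n_T; K_p = p_F p_G / (p_E) with p_i = y_i·P.
This yields a degree-2 equation in X; solving on (0,1), X = 0.202.
Then n_F = 0.202, n_T = 1.2, so y_F = 0.168.

y_F = 0.168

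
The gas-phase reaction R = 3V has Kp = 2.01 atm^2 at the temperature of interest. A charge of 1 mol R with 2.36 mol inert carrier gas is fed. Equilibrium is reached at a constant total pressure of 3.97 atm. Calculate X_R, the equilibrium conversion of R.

X = 0.369

Let X = conversion of R (basis 1 mol R); extent of reaction ξ = X.
Moles: n_R = 1 − X; n_V = 3X; n_I = 2.36 (inert).
Total moles n_T = 3.36 + 2X.
y_i = n_i/n_T, p_i = y_i·P. Kp = p_V^3 / (p_R).
Equating to 2.01 atm^2 and solving on 0 < X < 1: X = 0.369.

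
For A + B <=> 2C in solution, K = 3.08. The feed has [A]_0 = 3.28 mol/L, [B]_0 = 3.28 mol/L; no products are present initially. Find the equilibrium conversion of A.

X = 0.467

Let X = conversion of A; extent ξ = 3.28·X mol/L.
Concentrations: [A] = 3.28 − 3.28X; [B] = 3.28 − 3.28X; [C] = 6.56X.
K = [C]^2 / ([A] [B]).
Equating to 3.08: the physical root is X = 0.467.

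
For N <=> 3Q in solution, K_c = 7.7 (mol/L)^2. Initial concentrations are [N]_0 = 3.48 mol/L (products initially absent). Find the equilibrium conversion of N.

Let X = conversion of N; extent ξ = 3.48·X mol/L.
Concentrations: [N] = 3.48 − 3.48X; [Q] = 10.4X.
K_c = [Q]^3 / ([N]).
Equating to 7.7 (mol/L)^2: the physical root is X = 0.259.

X = 0.259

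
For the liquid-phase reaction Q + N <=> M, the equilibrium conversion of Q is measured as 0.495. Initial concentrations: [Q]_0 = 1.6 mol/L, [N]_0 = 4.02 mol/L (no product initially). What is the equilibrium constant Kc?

Kc = 0.304 L/mol

Let X = conversion of Q.
Concentrations: [Q] = 1.6 − 1.6X; [N] = 4.02 − 1.6X; [M] = 1.6X.
At X = 0.495: [Q] = 0.808, [N] = 3.23, [M] = 0.792.
Kc = [M] / ([Q] [N]) = 0.304 L/mol.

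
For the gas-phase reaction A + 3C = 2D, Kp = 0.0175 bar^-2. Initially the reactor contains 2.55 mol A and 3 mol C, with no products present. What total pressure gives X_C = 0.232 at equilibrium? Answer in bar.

P = 3.35 bar

Basis: 3 mol C initially; let X = conversion of C. Extent ξ = X.
Mole table: n_A = 2.55 − X; n_C = 3 − 3X; n_D = 2X.
Total moles n_T = 5.55 − 2X.
Kp = p_D^2 / (p_A p_C^3) with p_i = (n_i/n_T)·P.
At X = 0.232: the mole-fraction product g(X) = Π y_i^ν_i = 0.1964. Since Kp = g(X)·P^{-2}, P = (g/Kp)^(1/2) = (0.1964/0.0175)^(1/2) = 3.35 bar.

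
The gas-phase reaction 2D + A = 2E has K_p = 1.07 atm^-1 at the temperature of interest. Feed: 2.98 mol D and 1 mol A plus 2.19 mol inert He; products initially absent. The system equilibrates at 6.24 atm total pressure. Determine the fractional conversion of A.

X = 0.607

Take 1 mol A as basis and let X be its fractional conversion, so ξ = X.
Species balance: n_D = 2.98 − 2X; n_A = 1 − X; n_E = 2X; n_I = 2.19 (inert).
Summing: n_T = 6.17 − X.
y_i = n_i/n_T, p_i = y_i·P. K_p = p_E^2 / (p_D^2 p_A).
Equating to 1.07 atm^-1 and solving on 0 < X < 1: X = 0.607.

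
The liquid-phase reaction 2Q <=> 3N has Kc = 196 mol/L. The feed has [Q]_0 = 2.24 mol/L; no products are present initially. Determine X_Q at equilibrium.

X = 0.847

Let X = conversion of Q; extent ξ = 2.24X/2 mol/L.
Concentrations: [Q] = 2.24 − 2.24X; [N] = 3.36X.
Kc = [N]^3 / ([Q]^2).
Solving Kc = 196 for X ∈ (0,1): X = 0.847.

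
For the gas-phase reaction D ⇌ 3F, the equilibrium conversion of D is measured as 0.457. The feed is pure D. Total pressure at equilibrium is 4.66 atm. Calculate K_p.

K_p = 28.1 atm^2

Let X = conversion of D (basis 1 mol D); extent of reaction ξ = X.
Species balance: n_D = 1 − X; n_F = 3X.
Summing: n_T = 1 + 2X.
At X = 0.457: n_D = 0.543, n_F = 1.37, n_T = 1.91.
p_i = (n_i/n_T)·P. K_p = p_F^3 / (p_D) = 28.1 atm^2.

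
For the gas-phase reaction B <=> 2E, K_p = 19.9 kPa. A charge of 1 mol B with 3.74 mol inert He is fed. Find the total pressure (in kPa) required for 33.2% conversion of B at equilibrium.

Let X = conversion of B (basis 1 mol B); extent of reaction ξ = X.
At extent ξ: n_B = 1 − X; n_E = 2X; n_I = 3.74 (inert).
Summing: n_T = 4.74 + X.
K_p = p_E^2 / (p_B) with p_i = (n_i/n_T)·P.
At X = 0.332: the mole-fraction product g(X) = Π y_i^ν_i = 0.1301. Since K_p = g(X)·P^{1}, P = (K_p/g)^(1/1) = (19.9/0.1301)^(1/1) = 153 kPa.

P = 153 kPa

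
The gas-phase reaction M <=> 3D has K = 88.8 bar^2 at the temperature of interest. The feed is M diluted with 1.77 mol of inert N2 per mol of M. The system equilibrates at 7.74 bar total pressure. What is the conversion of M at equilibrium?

X = 0.673

Basis: 1 mol M initially; let X = conversion of M. Extent ξ = X.
Mole table: n_M = 1 − X; n_D = 3X; n_I = 1.77 (inert).
Summing: n_T = 2.77 + 2X.
Mole fractions y_i = n_i/n_T; K = p_D^3 / (p_M) with p_i = y_i·P.
Setting this equal to 88.8 bar^2 and taking the physical root (0 < X < 1) gives X = 0.673.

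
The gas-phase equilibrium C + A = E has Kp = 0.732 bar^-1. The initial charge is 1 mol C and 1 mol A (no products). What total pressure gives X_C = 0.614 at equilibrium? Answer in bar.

P = 7.8 bar

Let X = conversion of C (basis 1 mol C); extent of reaction ξ = X.
Species balance: n_C = 1 − X; n_A = 1 − X; n_E = X.
Summing: n_T = 2 − X.
Kp = p_E / (p_C p_A) with p_i = (n_i/n_T)·P.
At X = 0.614: the mole-fraction product g(X) = Π y_i^ν_i = 5.712. Since Kp = g(X)·P^{-1}, P = (g/Kp)^(1/1) = (5.712/0.732)^(1/1) = 7.8 bar.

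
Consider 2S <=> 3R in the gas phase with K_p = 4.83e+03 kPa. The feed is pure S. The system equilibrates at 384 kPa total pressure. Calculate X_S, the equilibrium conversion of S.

X = 0.726

Basis: 1 mol S initially; let X = conversion of S. Extent ξ = 0.5X.
Species balance: n_S = 1 − X; n_R = 1.5X.
n_T = Σnᵢ = 1 + 0.5X.
Mole fractions y_i = n_i/n_T; K_p = p_R^3 / (p_S^2) with p_i = y_i·P.
Equating to 4.83e+03 kPa and solving on 0 < X < 1: X = 0.726.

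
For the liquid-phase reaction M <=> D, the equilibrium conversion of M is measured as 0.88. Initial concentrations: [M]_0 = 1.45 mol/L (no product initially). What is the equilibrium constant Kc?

Kc = 7.33

Let X = conversion of M.
Concentrations: [M] = 1.45 − 1.45X; [D] = 1.45X.
At X = 0.88: [M] = 0.174, [D] = 1.28.
Kc = [D] / ([M]) = 7.33.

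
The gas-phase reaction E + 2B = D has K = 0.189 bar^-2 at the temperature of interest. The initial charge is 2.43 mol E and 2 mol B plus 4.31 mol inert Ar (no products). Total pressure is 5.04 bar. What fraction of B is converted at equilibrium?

Basis: 2 mol B initially; let X = conversion of B. Extent ξ = X.
Species balance: n_E = 2.43 − X; n_B = 2 − 2X; n_D = X; n_I = 4.31 (inert).
Total moles n_T = 8.74 − 2X.
With p_i = (n_i/n_T)P, K = p_D / (p_E p_B^2).
Setting this equal to 0.189 bar^-2 and taking the physical root (0 < X < 1) gives X = 0.301.

X = 0.301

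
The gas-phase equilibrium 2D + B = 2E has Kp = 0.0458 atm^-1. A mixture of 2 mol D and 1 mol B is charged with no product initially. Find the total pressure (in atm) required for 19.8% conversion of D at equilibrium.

Basis: 2 mol D initially; let X = conversion of D. Extent ξ = X.
Species balance: n_D = 2 − 2X; n_B = 1 − X; n_E = 2X.
Total moles n_T = 3 − X.
Kp = p_E^2 / (p_D^2 p_B) with p_i = (n_i/n_T)·P.
At X = 0.198: the mole-fraction product g(X) = Π y_i^ν_i = 0.2129. Since Kp = g(X)·P^{-1}, P = (g/Kp)^(1/1) = (0.2129/0.0458)^(1/1) = 4.65 atm.

P = 4.65 atm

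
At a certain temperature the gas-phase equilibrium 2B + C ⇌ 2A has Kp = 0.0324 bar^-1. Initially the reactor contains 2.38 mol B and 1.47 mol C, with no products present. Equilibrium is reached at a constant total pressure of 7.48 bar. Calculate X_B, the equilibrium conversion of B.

Basis: 2.38 mol B initially; let X = conversion of B. Extent ξ = 1.19X.
At extent ξ: n_B = 2.38 − 2.38X; n_C = 1.47 − 1.19X; n_A = 2.38X.
n_T = Σnᵢ = 3.85 − 1.19X.
y_i = n_i/n_T, p_i = y_i·P. Kp = p_A^2 / (p_B^2 p_C).
This yields a degree-3 equation in X; solving on (0,1), X = 0.222.

X = 0.222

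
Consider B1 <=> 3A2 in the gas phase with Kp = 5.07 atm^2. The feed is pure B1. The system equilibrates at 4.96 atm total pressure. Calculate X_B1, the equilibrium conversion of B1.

Basis: 1 mol B1 initially; let X = conversion of B1. Extent ξ = X.
Moles: n_B1 = 1 − X; n_A2 = 3X.
Summing: n_T = 1 + 2X.
y_i = n_i/n_T, p_i = y_i·P. Kp = p_A2^3 / (p_B1).
Equating to 5.07 atm^2 and solving on 0 < X < 1: X = 0.233.

X = 0.233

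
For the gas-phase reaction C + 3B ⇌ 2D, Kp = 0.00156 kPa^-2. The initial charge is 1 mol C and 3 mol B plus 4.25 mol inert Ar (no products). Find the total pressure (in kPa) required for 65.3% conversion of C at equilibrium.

Basis: 1 mol C initially; let X = conversion of C. Extent ξ = X.
Species balance: n_C = 1 − X; n_B = 3 − 3X; n_D = 2X; n_I = 4.25 (inert).
Summing: n_T = 8.25 − 2X.
Kp = p_D^2 / (p_C p_B^3) with p_i = (n_i/n_T)·P.
At X = 0.653: the mole-fraction product g(X) = Π y_i^ν_i = 210.1. Since Kp = g(X)·P^{-2}, P = (g/Kp)^(1/2) = (210.1/0.00156)^(1/2) = 367 kPa.

P = 367 kPa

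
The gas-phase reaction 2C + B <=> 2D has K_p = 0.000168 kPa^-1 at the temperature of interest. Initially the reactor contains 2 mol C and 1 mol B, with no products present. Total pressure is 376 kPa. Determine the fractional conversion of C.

Let X = conversion of C (basis 2 mol C); extent of reaction ξ = X.
Moles: n_C = 2 − 2X; n_B = 1 − X; n_D = 2X.
Summing: n_T = 3 − X.
Mole fractions y_i = n_i/n_T; K_p = p_D^2 / (p_C^2 p_B) with p_i = y_i·P.
Substituting and setting equal to 0.000168 kPa^-1 gives a polynomial in X; the root in (0,1) is X = 0.122.

X = 0.122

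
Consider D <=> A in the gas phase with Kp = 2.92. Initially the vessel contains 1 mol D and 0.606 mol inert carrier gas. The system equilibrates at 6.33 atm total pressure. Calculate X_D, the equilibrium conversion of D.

Take 1 mol D as basis and let X be its fractional conversion, so ξ = X.
Mole table: n_D = 1 − X; n_A = X; n_I = 0.606 (inert).
Total moles n_T = 1.61 (Δν = 0, constant).
Mole fractions y_i = n_i/n_T; Kp = p_A / (p_D) with p_i = y_i·P.
This yields a degree-1 equation in X; solving on (0,1), X = 0.745.

X = 0.745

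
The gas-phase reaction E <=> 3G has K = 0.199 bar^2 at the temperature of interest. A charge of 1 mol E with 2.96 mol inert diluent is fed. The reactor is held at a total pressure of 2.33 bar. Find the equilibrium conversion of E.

Let X = conversion of E (basis 1 mol E); extent of reaction ξ = X.
Moles: n_E = 1 − X; n_G = 3X; n_I = 2.96 (inert).
n_T = Σnᵢ = 3.96 + 2X.
Mole fractions y_i = n_i/n_T; K = p_G^3 / (p_E) with p_i = y_i·P.
Equating to 0.199 bar^2 and solving on 0 < X < 1: X = 0.272.

X = 0.272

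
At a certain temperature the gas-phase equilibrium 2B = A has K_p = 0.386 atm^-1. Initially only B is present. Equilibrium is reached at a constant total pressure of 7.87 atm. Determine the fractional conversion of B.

X = 0.724

Basis: 1 mol B initially; let X = conversion of B. Extent ξ = 0.5X.
Species balance: n_B = 1 − X; n_A = 0.5X.
Total moles n_T = 1 − 0.5X.
y_i = n_i/n_T, p_i = y_i·P. K_p = p_A / (p_B^2).
This yields a degree-2 equation in X; solving on (0,1), X = 0.724.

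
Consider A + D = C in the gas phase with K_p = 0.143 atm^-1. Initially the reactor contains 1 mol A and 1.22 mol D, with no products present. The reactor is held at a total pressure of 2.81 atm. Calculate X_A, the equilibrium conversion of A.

X = 0.171

Take 1 mol A as basis and let X be its fractional conversion, so ξ = X.
Moles: n_A = 1 − X; n_D = 1.22 − X; n_C = X.
Summing: n_T = 2.22 − X.
Mole fractions y_i = n_i/n_T; K_p = p_C / (p_A p_D) with p_i = y_i·P.
Setting this equal to 0.143 atm^-1 and taking the physical root (0 < X < 1) gives X = 0.171.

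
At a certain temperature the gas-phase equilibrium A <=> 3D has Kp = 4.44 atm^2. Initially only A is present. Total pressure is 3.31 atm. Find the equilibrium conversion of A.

X = 0.300

Basis: 1 mol A initially; let X = conversion of A. Extent ξ = X.
Moles: n_A = 1 − X; n_D = 3X.
n_T = Σnᵢ = 1 + 2X.
With p_i = (n_i/n_T)P, Kp = p_D^3 / (p_A).
This yields a degree-3 equation in X; solving on (0,1), X = 0.300.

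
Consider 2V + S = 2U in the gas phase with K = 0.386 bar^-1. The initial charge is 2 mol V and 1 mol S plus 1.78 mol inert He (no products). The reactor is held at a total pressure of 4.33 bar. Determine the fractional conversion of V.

X = 0.334

Take 2 mol V as basis and let X be its fractional conversion, so ξ = X.
Mole table: n_V = 2 − 2X; n_S = 1 − X; n_U = 2X; n_I = 1.78 (inert).
Summing: n_T = 4.78 − X.
Mole fractions y_i = n_i/n_T; K = p_U^2 / (p_V^2 p_S) with p_i = y_i·P.
Setting this equal to 0.386 bar^-1 and taking the physical root (0 < X < 1) gives X = 0.334.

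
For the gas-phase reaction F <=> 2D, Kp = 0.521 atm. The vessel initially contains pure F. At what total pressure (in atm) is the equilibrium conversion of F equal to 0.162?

P = 4.83 atm

Basis: 1 mol F initially; let X = conversion of F. Extent ξ = X.
Mole table: n_F = 1 − X; n_D = 2X.
n_T = Σnᵢ = 1 + X.
Kp = p_D^2 / (p_F) with p_i = (n_i/n_T)·P.
At X = 0.162: the mole-fraction product g(X) = Π y_i^ν_i = 0.1078. Since Kp = g(X)·P^{1}, P = (Kp/g)^(1/1) = (0.521/0.1078)^(1/1) = 4.83 atm.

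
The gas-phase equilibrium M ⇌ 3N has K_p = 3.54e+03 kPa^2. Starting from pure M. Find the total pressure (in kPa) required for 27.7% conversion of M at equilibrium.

Take 1 mol M as basis and let X be its fractional conversion, so ξ = X.
Species balance: n_M = 1 − X; n_N = 3X.
n_T = Σnᵢ = 1 + 2X.
K_p = p_N^3 / (p_M) with p_i = (n_i/n_T)·P.
At X = 0.277: the mole-fraction product g(X) = Π y_i^ν_i = 0.3287. Since K_p = g(X)·P^{2}, P = (K_p/g)^(1/2) = (3.54e+03/0.3287)^(1/2) = 104 kPa.

P = 104 kPa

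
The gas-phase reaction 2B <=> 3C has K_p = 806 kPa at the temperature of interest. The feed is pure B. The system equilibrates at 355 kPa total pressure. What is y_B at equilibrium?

y_B = 0.349

Basis: 1 mol B initially; let X = conversion of B. Extent ξ = 0.5X.
At extent ξ: n_B = 1 − X; n_C = 1.5X.
Summing: n_T = 1 + 0.5X.
With p_i = (n_i/n_T)P, K_p = p_C^3 / (p_B^2).
Substituting and setting equal to 806 kPa gives a polynomial in X; the root in (0,1) is X = 0.555.
Then n_B = 0.445, n_T = 1.28, so y_B = 0.349.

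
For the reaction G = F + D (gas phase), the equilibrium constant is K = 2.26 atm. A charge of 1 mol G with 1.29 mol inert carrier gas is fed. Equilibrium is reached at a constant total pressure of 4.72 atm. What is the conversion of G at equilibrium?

Basis: 1 mol G initially; let X = conversion of G. Extent ξ = X.
Species balance: n_G = 1 − X; n_F = X; n_D = X; n_I = 1.29 (inert).
Summing: n_T = 2.29 + X.
y_i = n_i/n_T, p_i = y_i·P. K = p_F p_D / (p_G).
Equating to 2.26 atm and solving on 0 < X < 1: X = 0.677.

X = 0.677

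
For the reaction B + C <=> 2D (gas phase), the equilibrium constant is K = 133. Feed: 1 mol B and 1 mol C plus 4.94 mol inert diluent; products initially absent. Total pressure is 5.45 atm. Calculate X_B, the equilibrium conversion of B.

Let X = conversion of B (basis 1 mol B); extent of reaction ξ = X.
Moles: n_B = 1 − X; n_C = 1 − X; n_D = 2X; n_I = 4.94 (inert).
n_T stays at 6.94 (no change in mole number).
With p_i = (n_i/n_T)P, K = p_D^2 / (p_B p_C).
Setting this equal to 133 and taking the physical root (0 < X < 1) gives X = 0.852.

X = 0.852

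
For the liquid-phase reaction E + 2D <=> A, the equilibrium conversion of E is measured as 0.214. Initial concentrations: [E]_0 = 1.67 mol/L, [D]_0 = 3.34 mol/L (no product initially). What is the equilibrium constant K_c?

K_c = 0.0395 (mol/L)^-2

Let X = conversion of E.
Concentrations: [E] = 1.67 − 1.67X; [D] = 3.34 − 3.34X; [A] = 1.67X.
At X = 0.214: [E] = 1.31, [D] = 2.63, [A] = 0.357.
K_c = [A] / ([E] [D]^2) = 0.0395 (mol/L)^-2.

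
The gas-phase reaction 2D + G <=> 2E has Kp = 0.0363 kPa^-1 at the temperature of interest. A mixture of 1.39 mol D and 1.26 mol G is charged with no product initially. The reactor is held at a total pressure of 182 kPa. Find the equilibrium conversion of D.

X = 0.612

Take 1.39 mol D as basis and let X be its fractional conversion, so ξ = 0.695X.
Species balance: n_D = 1.39 − 1.39X; n_G = 1.26 − 0.695X; n_E = 1.39X.
n_T = Σnᵢ = 2.65 − 0.695X.
y_i = n_i/n_T, p_i = y_i·P. Kp = p_E^2 / (p_D^2 p_G).
Equating to 0.0363 kPa^-1 and solving on 0 < X < 1: X = 0.612.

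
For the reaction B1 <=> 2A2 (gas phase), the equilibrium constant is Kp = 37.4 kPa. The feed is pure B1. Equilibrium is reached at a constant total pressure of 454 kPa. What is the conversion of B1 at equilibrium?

X = 0.142

Basis: 1 mol B1 initially; let X = conversion of B1. Extent ξ = X.
Mole table: n_B1 = 1 − X; n_A2 = 2X.
n_T = Σnᵢ = 1 + X.
Mole fractions y_i = n_i/n_T; Kp = p_A2^2 / (p_B1) with p_i = y_i·P.
Setting this equal to 37.4 kPa and taking the physical root (0 < X < 1) gives X = 0.142.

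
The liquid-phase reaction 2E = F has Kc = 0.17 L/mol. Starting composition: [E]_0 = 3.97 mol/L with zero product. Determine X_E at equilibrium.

X = 0.433

Let X = conversion of E; extent ξ = 3.97X/2 mol/L.
Concentrations: [E] = 3.97 − 3.97X; [F] = 1.99X.
Kc = [F] / ([E]^2).
Solving Kc = 0.17 for X ∈ (0,1): X = 0.433.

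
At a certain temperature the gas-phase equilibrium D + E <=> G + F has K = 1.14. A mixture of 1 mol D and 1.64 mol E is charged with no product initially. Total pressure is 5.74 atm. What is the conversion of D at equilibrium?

X = 0.640

Let X = conversion of D (basis 1 mol D); extent of reaction ξ = X.
Moles: n_D = 1 − X; n_E = 1.64 − X; n_G = X; n_F = X.
Total moles n_T = 2.64 (Δν = 0, constant).
With p_i = (n_i/n_T)P, K = p_G p_F / (p_D p_E).
Equating to 1.14 and solving on 0 < X < 1: X = 0.640.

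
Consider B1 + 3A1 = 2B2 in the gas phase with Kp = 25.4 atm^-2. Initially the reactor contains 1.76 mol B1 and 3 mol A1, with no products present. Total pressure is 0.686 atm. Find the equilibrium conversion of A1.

X = 0.625

Let X = conversion of A1 (basis 3 mol A1); extent of reaction ξ = X.
Mole table: n_B1 = 1.76 − X; n_A1 = 3 − 3X; n_B2 = 2X.
Summing: n_T = 4.76 − 2X.
y_i = n_i/n_T, p_i = y_i·P. Kp = p_B2^2 / (p_B1 p_A1^3).
Setting this equal to 25.4 atm^-2 and taking the physical root (0 < X < 1) gives X = 0.625.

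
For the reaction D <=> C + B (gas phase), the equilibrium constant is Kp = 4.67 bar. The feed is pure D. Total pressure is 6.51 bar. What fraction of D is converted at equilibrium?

X = 0.646

Take 1 mol D as basis and let X be its fractional conversion, so ξ = X.
Moles: n_D = 1 − X; n_C = X; n_B = X.
Total moles n_T = 1 + X.
With p_i = (n_i/n_T)P, Kp = p_C p_B / (p_D).
This yields a degree-2 equation in X; solving on (0,1), X = 0.646.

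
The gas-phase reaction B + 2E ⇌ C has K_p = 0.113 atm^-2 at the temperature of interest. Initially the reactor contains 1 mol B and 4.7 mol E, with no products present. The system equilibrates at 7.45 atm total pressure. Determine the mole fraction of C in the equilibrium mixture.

Basis: 1 mol B initially; let X = conversion of B. Extent ξ = X.
At extent ξ: n_B = 1 − X; n_E = 4.7 − 2X; n_C = X.
Total moles n_T = 5.7 − 2X.
With p_i = (n_i/n_T)P, K_p = p_C / (p_B p_E^2).
Equating to 0.113 atm^-2 and solving on 0 < X < 1: X = 0.783.
Then n_C = 0.783, n_T = 4.13, so y_C = 0.189.

y_C = 0.189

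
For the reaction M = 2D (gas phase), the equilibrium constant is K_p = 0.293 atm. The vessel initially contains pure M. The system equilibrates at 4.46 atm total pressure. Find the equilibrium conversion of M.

X = 0.127

Take 1 mol M as basis and let X be its fractional conversion, so ξ = X.
Species balance: n_M = 1 − X; n_D = 2X.
Summing: n_T = 1 + X.
Mole fractions y_i = n_i/n_T; K_p = p_D^2 / (p_M) with p_i = y_i·P.
Substituting and setting equal to 0.293 atm gives a polynomial in X; the root in (0,1) is X = 0.127.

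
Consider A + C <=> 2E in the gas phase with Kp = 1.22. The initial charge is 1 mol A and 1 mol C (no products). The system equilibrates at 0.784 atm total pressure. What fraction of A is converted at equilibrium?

X = 0.356

Take 1 mol A as basis and let X be its fractional conversion, so ξ = X.
Moles: n_A = 1 − X; n_C = 1 − X; n_E = 2X.
n_T stays at 2 (no change in mole number).
y_i = n_i/n_T, p_i = y_i·P. Kp = p_E^2 / (p_A p_C).
Substituting and setting equal to 1.22 gives a polynomial in X; the root in (0,1) is X = 0.356.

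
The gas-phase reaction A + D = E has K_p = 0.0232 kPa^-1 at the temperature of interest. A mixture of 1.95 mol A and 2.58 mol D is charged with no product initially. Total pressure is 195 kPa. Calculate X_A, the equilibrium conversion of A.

X = 0.646

Basis: 1.95 mol A initially; let X = conversion of A. Extent ξ = 1.95X.
Moles: n_A = 1.95 − 1.95X; n_D = 2.58 − 1.95X; n_E = 1.95X.
n_T = Σnᵢ = 4.53 − 1.95X.
y_i = n_i/n_T, p_i = y_i·P. K_p = p_E / (p_A p_D).
Substituting and setting equal to 0.0232 kPa^-1 gives a polynomial in X; the root in (0,1) is X = 0.646.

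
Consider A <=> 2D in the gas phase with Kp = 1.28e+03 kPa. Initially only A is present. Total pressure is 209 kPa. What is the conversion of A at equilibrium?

X = 0.778

Let X = conversion of A (basis 1 mol A); extent of reaction ξ = X.
Moles: n_A = 1 − X; n_D = 2X.
n_T = Σnᵢ = 1 + X.
With p_i = (n_i/n_T)P, Kp = p_D^2 / (p_A).
Equating to 1.28e+03 kPa and solving on 0 < X < 1: X = 0.778.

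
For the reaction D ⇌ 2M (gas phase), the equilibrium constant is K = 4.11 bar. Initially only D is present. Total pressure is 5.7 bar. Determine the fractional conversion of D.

X = 0.391

Take 1 mol D as basis and let X be its fractional conversion, so ξ = X.
Mole table: n_D = 1 − X; n_M = 2X.
Total moles n_T = 1 + X.
Mole fractions y_i = n_i/n_T; K = p_M^2 / (p_D) with p_i = y_i·P.
Substituting and setting equal to 4.11 bar gives a polynomial in X; the root in (0,1) is X = 0.391.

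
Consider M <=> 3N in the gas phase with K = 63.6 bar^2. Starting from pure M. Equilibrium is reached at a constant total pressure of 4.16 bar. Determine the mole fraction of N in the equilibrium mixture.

y_N = 0.839

Let X = conversion of M (basis 1 mol M); extent of reaction ξ = X.
Mole table: n_M = 1 − X; n_N = 3X.
n_T = Σnᵢ = 1 + 2X.
y_i = n_i/n_T, p_i = y_i·P. K = p_N^3 / (p_M).
Equating to 63.6 bar^2 and solving on 0 < X < 1: X = 0.635.
Then n_N = 1.9, n_T = 2.27, so y_N = 0.839.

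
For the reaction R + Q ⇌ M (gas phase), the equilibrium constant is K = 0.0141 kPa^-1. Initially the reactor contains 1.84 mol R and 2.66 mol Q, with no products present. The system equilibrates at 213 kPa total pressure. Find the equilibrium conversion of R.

Basis: 1.84 mol R initially; let X = conversion of R. Extent ξ = 1.84X.
Mole table: n_R = 1.84 − 1.84X; n_Q = 2.66 − 1.84X; n_M = 1.84X.
Total moles n_T = 4.5 − 1.84X.
Mole fractions y_i = n_i/n_T; K = p_M / (p_R p_Q) with p_i = y_i·P.
Equating to 0.0141 kPa^-1 and solving on 0 < X < 1: X = 0.582.

X = 0.582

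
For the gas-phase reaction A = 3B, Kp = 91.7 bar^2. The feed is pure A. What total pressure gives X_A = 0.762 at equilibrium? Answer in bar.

Basis: 1 mol A initially; let X = conversion of A. Extent ξ = X.
Mole table: n_A = 1 − X; n_B = 3X.
Total moles n_T = 1 + 2X.
Kp = p_B^3 / (p_A) with p_i = (n_i/n_T)·P.
At X = 0.762: the mole-fraction product g(X) = Π y_i^ν_i = 7.879. Since Kp = g(X)·P^{2}, P = (Kp/g)^(1/2) = (91.7/7.879)^(1/2) = 3.41 bar.

P = 3.41 bar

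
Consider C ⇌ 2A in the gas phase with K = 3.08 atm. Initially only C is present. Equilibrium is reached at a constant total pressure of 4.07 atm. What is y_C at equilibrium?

Basis: 1 mol C initially; let X = conversion of C. Extent ξ = X.
Mole table: n_C = 1 − X; n_A = 2X.
Summing: n_T = 1 + X.
Mole fractions y_i = n_i/n_T; K = p_A^2 / (p_C) with p_i = y_i·P.
Equating to 3.08 atm and solving on 0 < X < 1: X = 0.399.
Then n_C = 0.601, n_T = 1.4, so y_C = 0.430.

y_C = 0.430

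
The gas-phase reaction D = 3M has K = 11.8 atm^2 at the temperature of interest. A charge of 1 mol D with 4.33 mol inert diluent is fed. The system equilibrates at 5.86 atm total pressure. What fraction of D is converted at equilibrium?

X = 0.601

Take 1 mol D as basis and let X be its fractional conversion, so ξ = X.
At extent ξ: n_D = 1 − X; n_M = 3X; n_I = 4.33 (inert).
n_T = Σnᵢ = 5.33 + 2X.
y_i = n_i/n_T, p_i = y_i·P. K = p_M^3 / (p_D).
Equating to 11.8 atm^2 and solving on 0 < X < 1: X = 0.601.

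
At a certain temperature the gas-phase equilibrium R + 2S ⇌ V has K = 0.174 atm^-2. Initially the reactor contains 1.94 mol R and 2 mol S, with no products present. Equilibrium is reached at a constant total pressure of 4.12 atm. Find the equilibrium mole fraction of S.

y_S = 0.341

Basis: 2 mol S initially; let X = conversion of S. Extent ξ = X.
At extent ξ: n_R = 1.94 − X; n_S = 2 − 2X; n_V = X.
n_T = Σnᵢ = 3.94 − 2X.
With p_i = (n_i/n_T)P, K = p_V / (p_R p_S^2).
Equating to 0.174 atm^-2 and solving on 0 < X < 1: X = 0.497.
Then n_S = 1.01, n_T = 2.95, so y_S = 0.341.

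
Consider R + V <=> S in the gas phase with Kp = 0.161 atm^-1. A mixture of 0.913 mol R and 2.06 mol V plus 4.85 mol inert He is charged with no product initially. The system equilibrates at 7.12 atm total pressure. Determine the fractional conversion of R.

X = 0.219

Let X = conversion of R (basis 0.913 mol R); extent of reaction ξ = 0.913X.
Mole table: n_R = 0.913 − 0.913X; n_V = 2.06 − 0.913X; n_S = 0.913X; n_I = 4.85 (inert).
n_T = Σnᵢ = 7.82 − 0.913X.
Mole fractions y_i = n_i/n_T; Kp = p_S / (p_R p_V) with p_i = y_i·P.
This yields a degree-2 equation in X; solving on (0,1), X = 0.219.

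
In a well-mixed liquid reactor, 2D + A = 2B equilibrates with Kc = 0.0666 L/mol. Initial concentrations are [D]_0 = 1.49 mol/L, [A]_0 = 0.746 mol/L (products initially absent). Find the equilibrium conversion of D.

Let X = conversion of D; extent ξ = 1.49X/2 mol/L.
Concentrations: [D] = 1.49 − 1.49X; [A] = 0.746 − 0.745X; [B] = 1.49X.
Kc = [B]^2 / ([D]^2 [A]).
Solving Kc = 0.0666 for X ∈ (0,1): X = 0.169.

X = 0.169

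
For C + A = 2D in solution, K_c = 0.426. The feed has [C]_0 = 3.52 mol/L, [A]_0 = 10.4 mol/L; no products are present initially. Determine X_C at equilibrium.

Let X = conversion of C; extent ξ = 3.52·X mol/L.
Concentrations: [C] = 3.52 − 3.52X; [A] = 10.4 − 3.52X; [D] = 7.04X.
K_c = [D]^2 / ([C] [A]).
Solving K_c = 0.426 for X ∈ (0,1): X = 0.403.

X = 0.403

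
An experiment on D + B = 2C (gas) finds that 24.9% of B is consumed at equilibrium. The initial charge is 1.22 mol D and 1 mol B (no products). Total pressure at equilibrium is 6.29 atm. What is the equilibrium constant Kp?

Take 1 mol B as basis and let X be its fractional conversion, so ξ = X.
Mole table: n_D = 1.22 − X; n_B = 1 − X; n_C = 2X.
Since Δν = 0, n_T = 2.22 throughout.
At X = 0.249: n_D = 0.971, n_B = 0.751, n_C = 0.498, n_T = 2.22.
p_i = (n_i/n_T)·P. Kp = p_C^2 / (p_D p_B) = 0.34.

Kp = 0.34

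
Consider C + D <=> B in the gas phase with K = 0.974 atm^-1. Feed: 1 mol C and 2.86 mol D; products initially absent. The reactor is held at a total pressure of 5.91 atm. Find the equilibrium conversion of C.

X = 0.795

Let X = conversion of C (basis 1 mol C); extent of reaction ξ = X.
Moles: n_C = 1 − X; n_D = 2.86 − X; n_B = X.
n_T = Σnᵢ = 3.86 − X.
y_i = n_i/n_T, p_i = y_i·P. K = p_B / (p_C p_D).
Substituting and setting equal to 0.974 atm^-1 gives a polynomial in X; the root in (0,1) is X = 0.795.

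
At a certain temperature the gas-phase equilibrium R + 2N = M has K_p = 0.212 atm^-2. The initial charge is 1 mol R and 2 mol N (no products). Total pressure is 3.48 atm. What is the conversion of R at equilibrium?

X = 0.424

Take 1 mol R as basis and let X be its fractional conversion, so ξ = X.
Moles: n_R = 1 − X; n_N = 2 − 2X; n_M = X.
n_T = Σnᵢ = 3 − 2X.
With p_i = (n_i/n_T)P, K_p = p_M / (p_R p_N^2).
Substituting and setting equal to 0.212 atm^-2 gives a polynomial in X; the root in (0,1) is X = 0.424.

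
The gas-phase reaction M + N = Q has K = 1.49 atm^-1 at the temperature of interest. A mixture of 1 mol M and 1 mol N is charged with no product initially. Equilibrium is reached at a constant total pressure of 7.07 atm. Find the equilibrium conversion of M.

Take 1 mol M as basis and let X be its fractional conversion, so ξ = X.
At extent ξ: n_M = 1 − X; n_N = 1 − X; n_Q = X.
Total moles n_T = 2 − X.
Mole fractions y_i = n_i/n_T; K = p_Q / (p_M p_N) with p_i = y_i·P.
Setting this equal to 1.49 atm^-1 and taking the physical root (0 < X < 1) gives X = 0.706.

X = 0.706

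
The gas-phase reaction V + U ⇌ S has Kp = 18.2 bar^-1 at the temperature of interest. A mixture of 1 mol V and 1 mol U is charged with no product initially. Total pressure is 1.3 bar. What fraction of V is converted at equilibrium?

Take 1 mol V as basis and let X be its fractional conversion, so ξ = X.
Moles: n_V = 1 − X; n_U = 1 − X; n_S = X.
Summing: n_T = 2 − X.
With p_i = (n_i/n_T)P, Kp = p_S / (p_V p_U).
Setting this equal to 18.2 bar^-1 and taking the physical root (0 < X < 1) gives X = 0.799.

X = 0.799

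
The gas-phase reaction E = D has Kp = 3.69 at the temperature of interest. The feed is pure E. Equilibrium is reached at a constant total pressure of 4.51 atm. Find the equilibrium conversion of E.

Take 1 mol E as basis and let X be its fractional conversion, so ξ = X.
At extent ξ: n_E = 1 − X; n_D = X.
Since Δν = 0, n_T = 1 throughout.
Mole fractions y_i = n_i/n_T; Kp = p_D / (p_E) with p_i = y_i·P.
This yields a degree-1 equation in X; solving on (0,1), X = 0.787.

X = 0.787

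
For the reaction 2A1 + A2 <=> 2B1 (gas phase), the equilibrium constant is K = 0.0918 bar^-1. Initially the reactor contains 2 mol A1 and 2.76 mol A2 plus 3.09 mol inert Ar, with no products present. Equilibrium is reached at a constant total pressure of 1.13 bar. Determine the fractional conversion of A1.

Take 2 mol A1 as basis and let X be its fractional conversion, so ξ = X.
Moles: n_A1 = 2 − 2X; n_A2 = 2.76 − X; n_B1 = 2X; n_I = 3.09 (inert).
Total moles n_T = 7.85 − X.
y_i = n_i/n_T, p_i = y_i·P. K = p_B1^2 / (p_A1^2 p_A2).
This yields a degree-3 equation in X; solving on (0,1), X = 0.158.

X = 0.158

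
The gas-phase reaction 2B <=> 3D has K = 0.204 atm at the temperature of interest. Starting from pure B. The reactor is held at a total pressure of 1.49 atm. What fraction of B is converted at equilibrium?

X = 0.287

Basis: 1 mol B initially; let X = conversion of B. Extent ξ = 0.5X.
Mole table: n_B = 1 − X; n_D = 1.5X.
Summing: n_T = 1 + 0.5X.
With p_i = (n_i/n_T)P, K = p_D^3 / (p_B^2).
Equating to 0.204 atm and solving on 0 < X < 1: X = 0.287.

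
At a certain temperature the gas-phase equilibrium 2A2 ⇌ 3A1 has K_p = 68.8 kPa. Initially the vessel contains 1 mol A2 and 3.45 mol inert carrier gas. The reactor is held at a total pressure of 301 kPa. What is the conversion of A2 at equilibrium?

X = 0.455

Let X = conversion of A2 (basis 1 mol A2); extent of reaction ξ = 0.5X.
Moles: n_A2 = 1 − X; n_A1 = 1.5X; n_I = 3.45 (inert).
n_T = Σnᵢ = 4.45 + 0.5X.
With p_i = (n_i/n_T)P, K_p = p_A1^3 / (p_A2^2).
Equating to 68.8 kPa and solving on 0 < X < 1: X = 0.455.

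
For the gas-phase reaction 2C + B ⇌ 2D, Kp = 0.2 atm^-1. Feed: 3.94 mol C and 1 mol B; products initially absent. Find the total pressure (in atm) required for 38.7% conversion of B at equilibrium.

P = 2.22 atm

Take 1 mol B as basis and let X be its fractional conversion, so ξ = X.
Species balance: n_C = 3.94 − 2X; n_B = 1 − X; n_D = 2X.
n_T = Σnᵢ = 4.94 − X.
Kp = p_D^2 / (p_C^2 p_B) with p_i = (n_i/n_T)·P.
At X = 0.387: the mole-fraction product g(X) = Π y_i^ν_i = 0.4439. Since Kp = g(X)·P^{-1}, P = (g/Kp)^(1/1) = (0.4439/0.2)^(1/1) = 2.22 atm.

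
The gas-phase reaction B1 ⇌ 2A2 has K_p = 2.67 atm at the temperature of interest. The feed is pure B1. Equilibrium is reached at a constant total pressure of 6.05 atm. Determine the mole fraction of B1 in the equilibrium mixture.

y_B1 = 0.521

Take 1 mol B1 as basis and let X be its fractional conversion, so ξ = X.
Moles: n_B1 = 1 − X; n_A2 = 2X.
n_T = Σnᵢ = 1 + X.
With p_i = (n_i/n_T)P, K_p = p_A2^2 / (p_B1).
Equating to 2.67 atm and solving on 0 < X < 1: X = 0.315.
Then n_B1 = 0.685, n_T = 1.32, so y_B1 = 0.521.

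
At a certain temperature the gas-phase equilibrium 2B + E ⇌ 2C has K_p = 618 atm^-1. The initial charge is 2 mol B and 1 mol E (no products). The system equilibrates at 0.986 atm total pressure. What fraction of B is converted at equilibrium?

X = 0.862

Let X = conversion of B (basis 2 mol B); extent of reaction ξ = X.
Species balance: n_B = 2 − 2X; n_E = 1 − X; n_C = 2X.
n_T = Σnᵢ = 3 − X.
Mole fractions y_i = n_i/n_T; K_p = p_C^2 / (p_B^2 p_E) with p_i = y_i·P.
This yields a degree-3 equation in X; solving on (0,1), X = 0.862.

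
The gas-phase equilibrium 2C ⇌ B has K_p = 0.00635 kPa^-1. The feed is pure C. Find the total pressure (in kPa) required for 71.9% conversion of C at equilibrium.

Let X = conversion of C (basis 1 mol C); extent of reaction ξ = 0.5X.
Mole table: n_C = 1 − X; n_B = 0.5X.
Summing: n_T = 1 − 0.5X.
K_p = p_B / (p_C^2) with p_i = (n_i/n_T)·P.
At X = 0.719: the mole-fraction product g(X) = Π y_i^ν_i = 2.916. Since K_p = g(X)·P^{-1}, P = (g/K_p)^(1/1) = (2.916/0.00635)^(1/1) = 459 kPa.

P = 459 kPa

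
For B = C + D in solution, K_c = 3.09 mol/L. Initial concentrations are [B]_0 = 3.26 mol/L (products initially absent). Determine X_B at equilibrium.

Let X = conversion of B; extent ξ = 3.26·X mol/L.
Concentrations: [B] = 3.26 − 3.26X; [C] = 3.26X; [D] = 3.26X.
K_c = [C] [D] / ([B]).
Equating to 3.09 mol/L: the physical root is X = 0.609.

X = 0.609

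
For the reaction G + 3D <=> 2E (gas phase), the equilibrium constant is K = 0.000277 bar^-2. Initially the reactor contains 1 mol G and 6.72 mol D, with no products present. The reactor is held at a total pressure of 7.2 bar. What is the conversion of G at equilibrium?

X = 0.120

Basis: 1 mol G initially; let X = conversion of G. Extent ξ = X.
Species balance: n_G = 1 − X; n_D = 6.72 − 3X; n_E = 2X.
n_T = Σnᵢ = 7.72 − 2X.
y_i = n_i/n_T, p_i = y_i·P. K = p_E^2 / (p_G p_D^3).
Setting this equal to 0.000277 bar^-2 and taking the physical root (0 < X < 1) gives X = 0.120.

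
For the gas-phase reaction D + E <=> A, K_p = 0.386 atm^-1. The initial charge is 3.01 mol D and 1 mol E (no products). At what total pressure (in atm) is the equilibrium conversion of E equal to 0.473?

Basis: 1 mol E initially; let X = conversion of E. Extent ξ = X.
Moles: n_D = 3.01 − X; n_E = 1 − X; n_A = X.
Summing: n_T = 4.01 − X.
K_p = p_A / (p_D p_E) with p_i = (n_i/n_T)·P.
At X = 0.473: the mole-fraction product g(X) = Π y_i^ν_i = 1.251. Since K_p = g(X)·P^{-1}, P = (g/K_p)^(1/1) = (1.251/0.386)^(1/1) = 3.24 atm.

P = 3.24 atm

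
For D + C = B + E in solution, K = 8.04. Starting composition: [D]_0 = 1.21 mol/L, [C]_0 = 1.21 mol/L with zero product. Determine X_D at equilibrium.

Let X = conversion of D; extent ξ = 1.21·X mol/L.
Concentrations: [D] = 1.21 − 1.21X; [C] = 1.21 − 1.21X; [B] = 1.21X; [E] = 1.21X.
K = [B] [E] / ([D] [C]).
Solving K = 8.04 for X ∈ (0,1): X = 0.739.

X = 0.739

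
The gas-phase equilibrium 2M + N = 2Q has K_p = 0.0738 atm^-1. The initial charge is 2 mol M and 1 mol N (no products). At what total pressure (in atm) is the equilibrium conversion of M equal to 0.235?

P = 4.62 atm

Take 2 mol M as basis and let X be its fractional conversion, so ξ = X.
Moles: n_M = 2 − 2X; n_N = 1 − X; n_Q = 2X.
Total moles n_T = 3 − X.
K_p = p_Q^2 / (p_M^2 p_N) with p_i = (n_i/n_T)·P.
At X = 0.235: the mole-fraction product g(X) = Π y_i^ν_i = 0.3411. Since K_p = g(X)·P^{-1}, P = (g/K_p)^(1/1) = (0.3411/0.0738)^(1/1) = 4.62 atm.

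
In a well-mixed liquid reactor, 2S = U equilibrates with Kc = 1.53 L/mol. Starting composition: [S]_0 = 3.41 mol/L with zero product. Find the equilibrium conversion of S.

Let X = conversion of S; extent ξ = 3.41X/2 mol/L.
Concentrations: [S] = 3.41 − 3.41X; [U] = 1.71X.
Kc = [U] / ([S]^2).
Setting equal to 1.53 and solving for X on (0,1) gives X = 0.735.

X = 0.735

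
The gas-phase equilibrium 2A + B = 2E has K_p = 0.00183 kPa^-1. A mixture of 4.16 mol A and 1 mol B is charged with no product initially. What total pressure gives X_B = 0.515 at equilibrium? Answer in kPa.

P = 567 kPa

Basis: 1 mol B initially; let X = conversion of B. Extent ξ = X.
Mole table: n_A = 4.16 − 2X; n_B = 1 − X; n_E = 2X.
Summing: n_T = 5.16 − X.
K_p = p_E^2 / (p_A^2 p_B) with p_i = (n_i/n_T)·P.
At X = 0.515: the mole-fraction product g(X) = Π y_i^ν_i = 1.037. Since K_p = g(X)·P^{-1}, P = (g/K_p)^(1/1) = (1.037/0.00183)^(1/1) = 567 kPa.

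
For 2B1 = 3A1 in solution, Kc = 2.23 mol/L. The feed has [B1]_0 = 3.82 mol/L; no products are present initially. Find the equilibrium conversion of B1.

Let X = conversion of B1; extent ξ = 3.82X/2 mol/L.
Concentrations: [B1] = 3.82 − 3.82X; [A1] = 5.73X.
Kc = [A1]^3 / ([B1]^2).
Setting equal to 2.23 and solving for X on (0,1) gives X = 0.397.

X = 0.397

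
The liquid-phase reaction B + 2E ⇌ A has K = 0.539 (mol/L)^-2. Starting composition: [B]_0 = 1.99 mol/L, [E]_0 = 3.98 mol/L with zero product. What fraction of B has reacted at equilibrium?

X = 0.590

Let X = conversion of B; extent ξ = 1.99·X mol/L.
Concentrations: [B] = 1.99 − 1.99X; [E] = 3.98 − 3.98X; [A] = 1.99X.
K = [A] / ([B] [E]^2).
This equals 0.539 at X = 0.590 (the root in 0 < X < 1).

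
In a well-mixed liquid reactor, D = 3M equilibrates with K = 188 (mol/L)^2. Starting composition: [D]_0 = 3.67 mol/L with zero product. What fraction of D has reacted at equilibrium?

Let X = conversion of D; extent ξ = 3.67·X mol/L.
Concentrations: [D] = 3.67 − 3.67X; [M] = 11X.
K = [M]^3 / ([D]).
Solving K = 188 for X ∈ (0,1): X = 0.594.

X = 0.594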